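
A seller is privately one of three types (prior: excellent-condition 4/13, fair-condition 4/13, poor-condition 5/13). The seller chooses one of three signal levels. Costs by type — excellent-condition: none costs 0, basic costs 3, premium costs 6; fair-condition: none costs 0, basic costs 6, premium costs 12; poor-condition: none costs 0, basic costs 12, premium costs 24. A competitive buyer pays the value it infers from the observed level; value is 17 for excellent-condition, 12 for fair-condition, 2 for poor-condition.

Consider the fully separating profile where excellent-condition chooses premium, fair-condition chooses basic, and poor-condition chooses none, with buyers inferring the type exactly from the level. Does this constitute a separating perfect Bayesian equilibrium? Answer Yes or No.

Yes

Separating prices: premium → 17, basic → 12, none → 2.
excellent-condition (assigned premium): none: 2 − 0 = 2; basic: 12 − 3 = 9; premium: 17 − 6 = 11. excellent-condition stays.
fair-condition (assigned basic): none: 2 − 0 = 2; basic: 12 − 6 = 6; premium: 17 − 12 = 5. fair-condition stays.
poor-condition (assigned none): none: 2 − 0 = 2; basic: 12 − 12 = 0; premium: 17 − 24 = -7. poor-condition stays.
Every type prefers its assigned level; separation holds.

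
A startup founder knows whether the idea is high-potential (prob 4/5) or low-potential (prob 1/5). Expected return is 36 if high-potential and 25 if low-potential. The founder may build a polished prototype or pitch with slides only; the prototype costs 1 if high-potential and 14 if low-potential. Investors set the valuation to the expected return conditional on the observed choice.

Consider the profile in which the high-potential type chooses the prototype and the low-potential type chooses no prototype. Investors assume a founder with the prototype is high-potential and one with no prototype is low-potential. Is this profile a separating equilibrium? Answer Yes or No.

Under these beliefs, the prototype earns valuation 36 and no prototype earns valuation 25.
high-potential: the prototype nets 36 − 1 = 35; no prototype nets 25. high-potential prefers the prototype.
low-potential: the prototype nets 36 − 14 = 22; no prototype nets 25. low-potential prefers no prototype.
Neither type deviates, so the separating profile is an equilibrium.

Yes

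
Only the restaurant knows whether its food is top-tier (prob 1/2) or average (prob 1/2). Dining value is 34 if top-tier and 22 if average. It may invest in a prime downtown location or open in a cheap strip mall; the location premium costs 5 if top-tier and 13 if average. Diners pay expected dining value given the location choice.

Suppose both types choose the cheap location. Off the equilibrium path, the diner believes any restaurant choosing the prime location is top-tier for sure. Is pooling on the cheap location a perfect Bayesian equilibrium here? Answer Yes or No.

On path, the diner holds the prior and pays 1/2·34 + 1/2·22 = 28. Off path (the prime location), believing top-tier, it pays 34.
top-tier: the cheap location nets 28; the prime location nets 34 − 5 = 29. top-tier would deviate.
average: the cheap location nets 28; the prime location nets 34 − 13 = 21. average stays.
A type deviates, so pooling fails.

No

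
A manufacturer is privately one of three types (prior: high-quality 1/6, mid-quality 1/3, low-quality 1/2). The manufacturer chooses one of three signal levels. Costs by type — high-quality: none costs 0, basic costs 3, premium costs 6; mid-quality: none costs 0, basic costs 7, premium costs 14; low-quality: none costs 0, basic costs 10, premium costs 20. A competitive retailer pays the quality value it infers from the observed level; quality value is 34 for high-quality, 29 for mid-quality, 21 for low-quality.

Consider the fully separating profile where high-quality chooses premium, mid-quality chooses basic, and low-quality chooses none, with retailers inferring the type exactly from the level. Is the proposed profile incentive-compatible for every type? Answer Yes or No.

Yes

Separating prices: premium → 34, basic → 29, none → 21.
high-quality (assigned premium): none: 21 − 0 = 21; basic: 29 − 3 = 26; premium: 34 − 6 = 28. high-quality stays.
mid-quality (assigned basic): none: 21 − 0 = 21; basic: 29 − 7 = 22; premium: 34 − 14 = 20. mid-quality stays.
low-quality (assigned none): none: 21 − 0 = 21; basic: 29 − 10 = 19; premium: 34 − 20 = 14. low-quality stays.
Every type prefers its assigned level; separation holds.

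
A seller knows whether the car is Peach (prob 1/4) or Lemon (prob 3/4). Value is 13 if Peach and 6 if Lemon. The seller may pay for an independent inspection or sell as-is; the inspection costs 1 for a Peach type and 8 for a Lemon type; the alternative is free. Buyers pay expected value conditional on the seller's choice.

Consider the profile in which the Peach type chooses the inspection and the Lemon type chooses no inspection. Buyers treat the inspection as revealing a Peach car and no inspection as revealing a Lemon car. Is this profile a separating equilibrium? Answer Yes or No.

Under these beliefs, the inspection earns price 13 and no inspection earns price 6.
Peach: the inspection nets 13 − 1 = 12; no inspection nets 6. Peach prefers the inspection.
Lemon: the inspection nets 13 − 8 = 5; no inspection nets 6. Lemon prefers no inspection.
Neither type deviates, so the separating profile is an equilibrium.

Yes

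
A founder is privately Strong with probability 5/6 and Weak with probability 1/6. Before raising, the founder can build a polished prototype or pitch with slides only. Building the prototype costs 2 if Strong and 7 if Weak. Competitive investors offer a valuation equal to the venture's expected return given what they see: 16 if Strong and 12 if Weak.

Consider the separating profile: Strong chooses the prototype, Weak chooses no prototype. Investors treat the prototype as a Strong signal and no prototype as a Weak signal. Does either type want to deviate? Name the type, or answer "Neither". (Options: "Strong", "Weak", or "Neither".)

The prototype pays 16; no prototype pays 12.
Strong: assigned the prototype, nets 16 − 2 = 14; deviating to no prototype nets 12.
Weak: assigned no prototype, nets 12; deviating to the prototype nets 16 − 7 = 9.
Both types strictly prefer their assigned action; no profitable deviation.

Neither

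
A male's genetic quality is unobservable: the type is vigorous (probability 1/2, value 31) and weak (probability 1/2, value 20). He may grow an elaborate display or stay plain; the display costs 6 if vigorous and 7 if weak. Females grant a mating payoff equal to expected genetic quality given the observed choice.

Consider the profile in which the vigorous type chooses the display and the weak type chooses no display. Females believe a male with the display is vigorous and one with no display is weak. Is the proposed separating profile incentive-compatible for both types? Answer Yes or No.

Under these beliefs, the display earns mating payoff 31 and no display earns mating payoff 20.
vigorous: the display nets 31 − 6 = 25; no display nets 20. vigorous prefers the display.
weak: the display nets 31 − 7 = 24; no display nets 20. weak would deviate to the display.
weak has a profitable deviation, so the profile is not an equilibrium.

No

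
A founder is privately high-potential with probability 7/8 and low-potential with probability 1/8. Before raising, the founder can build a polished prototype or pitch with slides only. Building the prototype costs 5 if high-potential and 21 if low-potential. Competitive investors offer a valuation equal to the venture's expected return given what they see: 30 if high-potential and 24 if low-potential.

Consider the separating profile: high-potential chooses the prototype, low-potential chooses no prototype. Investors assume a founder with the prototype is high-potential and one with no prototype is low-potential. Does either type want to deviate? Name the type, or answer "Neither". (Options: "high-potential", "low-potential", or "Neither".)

Neither

The prototype pays 30; no prototype pays 24.
high-potential: assigned the prototype, nets 30 − 5 = 25; deviating to no prototype nets 24.
low-potential: assigned no prototype, nets 24; deviating to the prototype nets 30 − 21 = 9.
Both types strictly prefer their assigned action; no profitable deviation.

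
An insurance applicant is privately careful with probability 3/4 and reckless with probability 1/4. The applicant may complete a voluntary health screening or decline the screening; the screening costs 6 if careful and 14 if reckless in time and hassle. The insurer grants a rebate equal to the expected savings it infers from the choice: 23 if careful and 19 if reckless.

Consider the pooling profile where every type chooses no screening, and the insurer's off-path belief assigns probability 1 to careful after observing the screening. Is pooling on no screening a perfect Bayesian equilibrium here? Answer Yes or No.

Yes

On path, the insurer holds the prior and pays 3/4·23 + 1/4·19 = 22. Off path (the screening), believing careful, it pays 23.
careful: no screening nets 22; the screening nets 23 − 6 = 17. careful stays.
reckless: no screening nets 22; the screening nets 23 − 14 = 9. reckless stays.
No type deviates, so pooling is sustained.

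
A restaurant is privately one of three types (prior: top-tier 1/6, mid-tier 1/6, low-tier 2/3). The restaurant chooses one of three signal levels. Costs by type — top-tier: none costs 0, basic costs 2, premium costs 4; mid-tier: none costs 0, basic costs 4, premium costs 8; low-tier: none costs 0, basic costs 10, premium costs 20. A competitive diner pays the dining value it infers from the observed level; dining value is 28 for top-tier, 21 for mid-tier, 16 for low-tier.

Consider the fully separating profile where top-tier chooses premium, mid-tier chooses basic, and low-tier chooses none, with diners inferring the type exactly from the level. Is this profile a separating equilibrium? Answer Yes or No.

Separating price premiums: premium → 28, basic → 21, none → 16.
top-tier (assigned premium): none: 16 − 0 = 16; basic: 21 − 2 = 19; premium: 28 − 4 = 24. top-tier stays.
mid-tier (assigned basic): none: 16 − 0 = 16; basic: 21 − 4 = 17; premium: 28 − 8 = 20. mid-tier prefers premium.
low-tier (assigned none): none: 16 − 0 = 16; basic: 21 − 10 = 11; premium: 28 − 20 = 8. low-tier stays.
At least one type deviates; the separating profile fails.

No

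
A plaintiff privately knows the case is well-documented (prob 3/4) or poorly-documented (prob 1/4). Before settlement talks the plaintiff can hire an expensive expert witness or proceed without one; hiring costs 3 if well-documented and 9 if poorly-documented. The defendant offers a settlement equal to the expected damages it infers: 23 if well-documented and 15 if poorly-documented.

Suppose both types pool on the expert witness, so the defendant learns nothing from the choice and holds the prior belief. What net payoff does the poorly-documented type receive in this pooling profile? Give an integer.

12

Pooled settlement = 3/4·23 + 1/4·15 = 21.
poorly-documented pays cost 9 for the expert witness, so net payoff = 21 − 9 = 12.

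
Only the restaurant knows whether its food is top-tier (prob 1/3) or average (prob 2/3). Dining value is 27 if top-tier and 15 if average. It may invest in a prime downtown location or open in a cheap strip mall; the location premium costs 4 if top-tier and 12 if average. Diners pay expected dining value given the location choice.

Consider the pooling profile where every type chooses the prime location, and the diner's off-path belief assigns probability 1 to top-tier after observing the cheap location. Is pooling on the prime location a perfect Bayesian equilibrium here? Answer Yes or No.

No

On path, the diner holds the prior and pays 1/3·27 + 2/3·15 = 19. Off path (the cheap location), believing top-tier, it pays 27.
top-tier: the prime location nets 19 − 4 = 15; the cheap location nets 27. top-tier would deviate.
average: the prime location nets 19 − 12 = 7; the cheap location nets 27. average would deviate.
A type deviates, so pooling fails.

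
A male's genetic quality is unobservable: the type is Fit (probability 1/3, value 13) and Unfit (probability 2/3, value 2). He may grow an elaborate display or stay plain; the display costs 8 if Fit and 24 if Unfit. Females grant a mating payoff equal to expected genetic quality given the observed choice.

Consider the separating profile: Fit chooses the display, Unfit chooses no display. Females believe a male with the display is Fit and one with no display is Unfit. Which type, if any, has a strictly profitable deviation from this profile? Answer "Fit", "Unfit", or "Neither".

The display pays 13; no display pays 2.
Fit: assigned the display, nets 13 − 8 = 5; deviating to no display nets 2.
Unfit: assigned no display, nets 2; deviating to the display nets 13 − 24 = -11.
Both types strictly prefer their assigned action; no profitable deviation.

Neither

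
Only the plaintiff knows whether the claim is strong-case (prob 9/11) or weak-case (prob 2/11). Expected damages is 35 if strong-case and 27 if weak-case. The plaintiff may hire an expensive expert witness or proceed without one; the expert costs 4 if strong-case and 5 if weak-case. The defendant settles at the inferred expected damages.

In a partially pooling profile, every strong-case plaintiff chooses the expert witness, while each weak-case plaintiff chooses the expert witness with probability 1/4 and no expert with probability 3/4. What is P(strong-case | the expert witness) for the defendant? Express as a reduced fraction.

18/19

P(the expert witness) = (9/11)·1 + (2/11)·(1/4) = 19/22.
By Bayes' rule, P(strong-case | the expert witness) = (9/11) / (19/22) = 18/19.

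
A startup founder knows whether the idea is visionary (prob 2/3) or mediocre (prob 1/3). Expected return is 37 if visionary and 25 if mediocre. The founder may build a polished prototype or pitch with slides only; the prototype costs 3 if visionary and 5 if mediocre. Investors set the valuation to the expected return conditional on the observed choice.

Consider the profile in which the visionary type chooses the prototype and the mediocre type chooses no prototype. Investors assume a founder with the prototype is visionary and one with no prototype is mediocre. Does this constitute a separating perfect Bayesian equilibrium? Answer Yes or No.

Under these beliefs, the prototype earns valuation 37 and no prototype earns valuation 25.
visionary: the prototype nets 37 − 3 = 34; no prototype nets 25. visionary prefers the prototype.
mediocre: the prototype nets 37 − 5 = 32; no prototype nets 25. mediocre would deviate to the prototype.
mediocre has a profitable deviation, so the profile is not an equilibrium.

No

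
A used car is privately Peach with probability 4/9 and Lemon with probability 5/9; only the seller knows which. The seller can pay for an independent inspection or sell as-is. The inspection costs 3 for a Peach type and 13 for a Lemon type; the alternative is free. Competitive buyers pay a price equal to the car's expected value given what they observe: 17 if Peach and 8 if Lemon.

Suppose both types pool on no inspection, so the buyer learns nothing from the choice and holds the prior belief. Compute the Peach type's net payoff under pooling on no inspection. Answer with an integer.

12

Pooled price = 4/9·17 + 5/9·8 = 12.
Peach pays no cost for no inspection, so net payoff = 12.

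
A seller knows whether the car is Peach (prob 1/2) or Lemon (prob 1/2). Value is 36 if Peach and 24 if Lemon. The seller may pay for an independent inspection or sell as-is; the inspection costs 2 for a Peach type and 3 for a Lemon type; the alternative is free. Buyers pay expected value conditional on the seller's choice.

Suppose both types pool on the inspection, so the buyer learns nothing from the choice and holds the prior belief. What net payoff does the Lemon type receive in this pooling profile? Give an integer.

27

Pooled price = 1/2·36 + 1/2·24 = 30.
Lemon pays cost 3 for the inspection, so net payoff = 30 − 3 = 27.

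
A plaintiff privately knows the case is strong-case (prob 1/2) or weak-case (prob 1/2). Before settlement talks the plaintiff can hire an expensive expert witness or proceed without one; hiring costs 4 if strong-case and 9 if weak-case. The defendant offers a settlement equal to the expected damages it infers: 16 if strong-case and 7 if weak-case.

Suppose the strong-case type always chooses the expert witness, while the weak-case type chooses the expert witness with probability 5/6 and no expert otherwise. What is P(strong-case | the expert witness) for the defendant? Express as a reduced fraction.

6/11

P(the expert witness) = (1/2)·1 + (1/2)·(5/6) = 11/12.
By Bayes' rule, P(strong-case | the expert witness) = (1/2) / (11/12) = 6/11.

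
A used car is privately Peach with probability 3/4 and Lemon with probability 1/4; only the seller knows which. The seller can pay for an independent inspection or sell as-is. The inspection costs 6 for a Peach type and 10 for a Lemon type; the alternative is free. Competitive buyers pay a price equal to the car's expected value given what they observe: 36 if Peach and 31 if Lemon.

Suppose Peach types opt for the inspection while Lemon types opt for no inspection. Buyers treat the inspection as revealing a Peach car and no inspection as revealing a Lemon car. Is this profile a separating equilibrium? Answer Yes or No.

No

Under these beliefs, the inspection earns price 36 and no inspection earns price 31.
Peach: the inspection nets 36 − 6 = 30; no inspection nets 31. Peach would deviate to no inspection.
Lemon: the inspection nets 36 − 10 = 26; no inspection nets 31. Lemon prefers no inspection.
Peach has a profitable deviation, so the profile is not an equilibrium.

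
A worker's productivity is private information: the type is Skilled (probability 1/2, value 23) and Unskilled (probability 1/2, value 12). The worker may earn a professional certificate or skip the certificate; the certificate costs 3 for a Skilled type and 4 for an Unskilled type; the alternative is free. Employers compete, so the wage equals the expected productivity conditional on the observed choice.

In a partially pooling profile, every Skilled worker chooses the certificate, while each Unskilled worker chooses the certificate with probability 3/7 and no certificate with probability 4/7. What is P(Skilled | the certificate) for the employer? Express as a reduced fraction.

7/10

P(the certificate) = (1/2)·1 + (1/2)·(3/7) = 5/7.
By Bayes' rule, P(Skilled | the certificate) = (1/2) / (5/7) = 7/10.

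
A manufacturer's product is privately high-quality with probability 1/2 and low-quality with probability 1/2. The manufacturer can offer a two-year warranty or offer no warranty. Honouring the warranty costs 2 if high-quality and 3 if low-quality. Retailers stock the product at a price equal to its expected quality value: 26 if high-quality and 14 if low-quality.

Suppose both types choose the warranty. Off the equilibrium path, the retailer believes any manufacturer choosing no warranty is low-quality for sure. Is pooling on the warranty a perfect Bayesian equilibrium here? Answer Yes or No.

Yes

On path, the retailer holds the prior and pays 1/2·26 + 1/2·14 = 20. Off path (no warranty), believing low-quality, it pays 14.
high-quality: the warranty nets 20 − 2 = 18; no warranty nets 14. high-quality stays.
low-quality: the warranty nets 20 − 3 = 17; no warranty nets 14. low-quality stays.
No type deviates, so pooling is sustained.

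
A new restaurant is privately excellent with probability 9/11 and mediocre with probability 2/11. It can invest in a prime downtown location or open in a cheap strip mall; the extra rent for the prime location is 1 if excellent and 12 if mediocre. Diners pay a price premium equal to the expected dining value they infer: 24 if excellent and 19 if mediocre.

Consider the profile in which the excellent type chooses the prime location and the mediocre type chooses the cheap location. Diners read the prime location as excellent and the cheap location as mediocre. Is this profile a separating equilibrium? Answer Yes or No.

Under these beliefs, the prime location earns price premium 24 and the cheap location earns price premium 19.
excellent: the prime location nets 24 − 1 = 23; the cheap location nets 19. excellent prefers the prime location.
mediocre: the prime location nets 24 − 12 = 12; the cheap location nets 19. mediocre prefers the cheap location.
Neither type deviates, so the separating profile is an equilibrium.

Yes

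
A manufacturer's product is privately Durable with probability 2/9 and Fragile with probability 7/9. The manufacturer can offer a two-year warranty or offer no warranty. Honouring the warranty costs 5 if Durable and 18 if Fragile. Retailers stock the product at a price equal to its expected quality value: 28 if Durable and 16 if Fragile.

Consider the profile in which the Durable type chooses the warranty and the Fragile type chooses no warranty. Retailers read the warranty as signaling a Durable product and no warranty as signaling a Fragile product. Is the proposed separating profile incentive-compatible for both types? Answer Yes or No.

Under these beliefs, the warranty earns price 28 and no warranty earns price 16.
Durable: the warranty nets 28 − 5 = 23; no warranty nets 16. Durable prefers the warranty.
Fragile: the warranty nets 28 − 18 = 10; no warranty nets 16. Fragile prefers no warranty.
Neither type deviates, so the separating profile is an equilibrium.

Yes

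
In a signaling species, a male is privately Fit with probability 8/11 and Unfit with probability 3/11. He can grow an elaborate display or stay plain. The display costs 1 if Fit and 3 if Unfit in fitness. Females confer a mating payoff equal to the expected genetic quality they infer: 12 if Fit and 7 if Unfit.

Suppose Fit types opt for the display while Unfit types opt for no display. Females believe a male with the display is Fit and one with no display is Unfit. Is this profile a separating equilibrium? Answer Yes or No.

No

Under these beliefs, the display earns mating payoff 12 and no display earns mating payoff 7.
Fit: the display nets 12 − 1 = 11; no display nets 7. Fit prefers the display.
Unfit: the display nets 12 − 3 = 9; no display nets 7. Unfit would deviate to the display.
Unfit has a profitable deviation, so the profile is not an equilibrium.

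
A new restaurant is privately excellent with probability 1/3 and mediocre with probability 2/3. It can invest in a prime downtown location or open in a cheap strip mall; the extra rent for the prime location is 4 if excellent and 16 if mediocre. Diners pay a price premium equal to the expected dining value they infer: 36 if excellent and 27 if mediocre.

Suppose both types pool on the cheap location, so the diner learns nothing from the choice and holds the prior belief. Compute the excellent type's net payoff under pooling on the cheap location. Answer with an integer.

Pooled price premium = 1/3·36 + 2/3·27 = 30.
excellent pays no cost for the cheap location, so net payoff = 30.

30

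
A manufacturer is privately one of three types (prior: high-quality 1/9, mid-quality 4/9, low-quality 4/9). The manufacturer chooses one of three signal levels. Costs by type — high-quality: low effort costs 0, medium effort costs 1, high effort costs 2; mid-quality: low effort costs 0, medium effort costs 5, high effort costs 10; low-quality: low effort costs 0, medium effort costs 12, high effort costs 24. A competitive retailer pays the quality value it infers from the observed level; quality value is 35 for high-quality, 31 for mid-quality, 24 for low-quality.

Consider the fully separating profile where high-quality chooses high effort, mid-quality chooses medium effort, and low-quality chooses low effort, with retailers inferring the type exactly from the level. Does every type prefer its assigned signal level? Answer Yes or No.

Yes

Separating prices: high effort → 35, medium effort → 31, low effort → 24.
high-quality (assigned high effort): low effort: 24 − 0 = 24; medium effort: 31 − 1 = 30; high effort: 35 − 2 = 33. high-quality stays.
mid-quality (assigned medium effort): low effort: 24 − 0 = 24; medium effort: 31 − 5 = 26; high effort: 35 − 10 = 25. mid-quality stays.
low-quality (assigned low effort): low effort: 24 − 0 = 24; medium effort: 31 − 12 = 19; high effort: 35 − 24 = 11. low-quality stays.
Every type prefers its assigned level; separation holds.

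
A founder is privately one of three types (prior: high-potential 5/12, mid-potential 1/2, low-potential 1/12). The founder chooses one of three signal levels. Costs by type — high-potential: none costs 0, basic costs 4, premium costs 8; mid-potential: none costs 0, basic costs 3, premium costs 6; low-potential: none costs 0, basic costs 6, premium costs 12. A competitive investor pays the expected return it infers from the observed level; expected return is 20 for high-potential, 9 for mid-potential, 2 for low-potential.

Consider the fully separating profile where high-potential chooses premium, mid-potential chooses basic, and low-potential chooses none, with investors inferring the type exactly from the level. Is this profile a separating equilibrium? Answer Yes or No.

No

Separating valuations: premium → 20, basic → 9, none → 2.
high-potential (assigned premium): none: 2 − 0 = 2; basic: 9 − 4 = 5; premium: 20 − 8 = 12. high-potential stays.
mid-potential (assigned basic): none: 2 − 0 = 2; basic: 9 − 3 = 6; premium: 20 − 6 = 14. mid-potential prefers premium.
low-potential (assigned none): none: 2 − 0 = 2; basic: 9 − 6 = 3; premium: 20 − 12 = 8. low-potential prefers premium.
At least one type deviates; the separating profile fails.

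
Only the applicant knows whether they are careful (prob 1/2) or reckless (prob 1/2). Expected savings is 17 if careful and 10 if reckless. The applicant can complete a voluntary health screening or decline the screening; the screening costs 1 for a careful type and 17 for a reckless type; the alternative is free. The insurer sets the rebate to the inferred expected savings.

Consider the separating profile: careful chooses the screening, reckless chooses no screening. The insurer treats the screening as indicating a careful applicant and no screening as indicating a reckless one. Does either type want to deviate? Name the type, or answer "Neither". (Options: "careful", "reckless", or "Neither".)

Neither

The screening pays 17; no screening pays 10.
careful: assigned the screening, nets 17 − 1 = 16; deviating to no screening nets 10.
reckless: assigned no screening, nets 10; deviating to the screening nets 17 − 17 = 0.
Both types strictly prefer their assigned action; no profitable deviation.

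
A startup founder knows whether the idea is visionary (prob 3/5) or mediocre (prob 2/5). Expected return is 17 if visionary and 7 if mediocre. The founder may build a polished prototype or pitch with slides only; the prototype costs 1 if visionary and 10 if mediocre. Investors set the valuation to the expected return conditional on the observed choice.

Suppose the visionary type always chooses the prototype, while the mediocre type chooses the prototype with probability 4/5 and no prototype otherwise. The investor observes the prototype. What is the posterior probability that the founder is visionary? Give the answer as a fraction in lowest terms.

P(the prototype) = (3/5)·1 + (2/5)·(4/5) = 23/25.
By Bayes' rule, P(visionary | the prototype) = (3/5) / (23/25) = 15/23.

15/23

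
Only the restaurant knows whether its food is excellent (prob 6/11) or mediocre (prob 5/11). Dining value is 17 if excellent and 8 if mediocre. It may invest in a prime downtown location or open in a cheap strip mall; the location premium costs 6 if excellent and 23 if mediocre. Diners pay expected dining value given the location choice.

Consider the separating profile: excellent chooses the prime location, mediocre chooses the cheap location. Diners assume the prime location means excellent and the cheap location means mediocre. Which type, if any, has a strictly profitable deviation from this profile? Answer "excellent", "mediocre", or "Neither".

The prime location pays 17; the cheap location pays 8.
excellent: assigned the prime location, nets 17 − 6 = 11; deviating to the cheap location nets 8.
mediocre: assigned the cheap location, nets 8; deviating to the prime location nets 17 − 23 = -6.
Both types strictly prefer their assigned action; no profitable deviation.

Neither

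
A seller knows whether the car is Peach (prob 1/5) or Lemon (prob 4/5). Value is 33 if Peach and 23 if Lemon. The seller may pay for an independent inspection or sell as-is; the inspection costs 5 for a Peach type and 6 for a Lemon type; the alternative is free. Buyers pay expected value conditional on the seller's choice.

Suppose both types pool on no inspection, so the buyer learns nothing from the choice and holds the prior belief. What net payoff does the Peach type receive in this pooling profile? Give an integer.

25

Pooled price = 1/5·33 + 4/5·23 = 25.
Peach pays no cost for no inspection, so net payoff = 25.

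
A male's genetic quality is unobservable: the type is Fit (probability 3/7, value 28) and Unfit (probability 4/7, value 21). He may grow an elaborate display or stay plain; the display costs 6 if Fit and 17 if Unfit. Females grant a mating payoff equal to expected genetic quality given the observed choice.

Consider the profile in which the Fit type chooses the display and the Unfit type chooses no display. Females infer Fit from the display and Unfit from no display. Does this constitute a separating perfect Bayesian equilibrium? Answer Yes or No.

Yes

Under these beliefs, the display earns mating payoff 28 and no display earns mating payoff 21.
Fit: the display nets 28 − 6 = 22; no display nets 21. Fit prefers the display.
Unfit: the display nets 28 − 17 = 11; no display nets 21. Unfit prefers no display.
Neither type deviates, so the separating profile is an equilibrium.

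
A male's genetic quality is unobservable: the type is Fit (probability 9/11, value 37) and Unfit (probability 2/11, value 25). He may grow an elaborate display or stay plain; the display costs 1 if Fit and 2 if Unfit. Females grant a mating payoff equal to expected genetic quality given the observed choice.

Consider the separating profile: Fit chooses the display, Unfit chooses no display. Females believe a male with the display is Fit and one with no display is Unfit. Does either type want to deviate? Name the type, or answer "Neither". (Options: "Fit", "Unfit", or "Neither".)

Unfit

The display pays 37; no display pays 25.
Fit: assigned the display, nets 37 − 1 = 36; deviating to no display nets 25.
Unfit: assigned no display, nets 25; deviating to the display nets 37 − 2 = 35.
The Unfit type gains 10 by deviating.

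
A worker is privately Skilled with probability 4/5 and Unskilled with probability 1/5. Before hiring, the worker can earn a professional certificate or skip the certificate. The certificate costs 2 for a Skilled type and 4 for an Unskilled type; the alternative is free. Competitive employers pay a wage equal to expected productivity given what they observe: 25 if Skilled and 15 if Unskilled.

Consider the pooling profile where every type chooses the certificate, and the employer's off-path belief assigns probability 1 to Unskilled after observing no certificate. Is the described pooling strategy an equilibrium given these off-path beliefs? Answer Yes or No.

Yes

On path, the employer holds the prior and pays 4/5·25 + 1/5·15 = 23. Off path (no certificate), believing Unskilled, it pays 15.
Skilled: the certificate nets 23 − 2 = 21; no certificate nets 15. Skilled stays.
Unskilled: the certificate nets 23 − 4 = 19; no certificate nets 15. Unskilled stays.
No type deviates, so pooling is sustained.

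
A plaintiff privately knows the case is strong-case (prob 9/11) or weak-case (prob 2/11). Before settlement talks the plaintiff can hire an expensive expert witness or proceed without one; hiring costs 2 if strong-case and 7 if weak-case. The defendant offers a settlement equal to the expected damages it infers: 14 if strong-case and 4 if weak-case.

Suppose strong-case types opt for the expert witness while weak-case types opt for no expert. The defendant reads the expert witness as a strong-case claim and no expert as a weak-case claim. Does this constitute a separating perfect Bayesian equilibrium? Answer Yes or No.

Under these beliefs, the expert witness earns settlement 14 and no expert earns settlement 4.
strong-case: the expert witness nets 14 − 2 = 12; no expert nets 4. strong-case prefers the expert witness.
weak-case: the expert witness nets 14 − 7 = 7; no expert nets 4. weak-case would deviate to the expert witness.
weak-case has a profitable deviation, so the profile is not an equilibrium.

No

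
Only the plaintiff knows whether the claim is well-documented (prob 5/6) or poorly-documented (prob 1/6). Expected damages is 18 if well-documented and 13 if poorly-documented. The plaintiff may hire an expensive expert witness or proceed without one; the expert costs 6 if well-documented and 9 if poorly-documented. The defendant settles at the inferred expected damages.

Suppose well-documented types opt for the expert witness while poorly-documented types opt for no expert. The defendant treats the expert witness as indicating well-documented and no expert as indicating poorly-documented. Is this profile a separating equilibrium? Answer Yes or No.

Under these beliefs, the expert witness earns settlement 18 and no expert earns settlement 13.
well-documented: the expert witness nets 18 − 6 = 12; no expert nets 13. well-documented would deviate to no expert.
poorly-documented: the expert witness nets 18 − 9 = 9; no expert nets 13. poorly-documented prefers no expert.
well-documented has a profitable deviation, so the profile is not an equilibrium.

No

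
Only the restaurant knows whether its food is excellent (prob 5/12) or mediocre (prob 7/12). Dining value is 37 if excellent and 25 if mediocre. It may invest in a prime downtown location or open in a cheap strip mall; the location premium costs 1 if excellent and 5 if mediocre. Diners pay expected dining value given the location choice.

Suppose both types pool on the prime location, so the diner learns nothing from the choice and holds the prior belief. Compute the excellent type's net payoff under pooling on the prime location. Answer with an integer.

Pooled price premium = 5/12·37 + 7/12·25 = 30.
excellent pays cost 1 for the prime location, so net payoff = 30 − 1 = 29.

29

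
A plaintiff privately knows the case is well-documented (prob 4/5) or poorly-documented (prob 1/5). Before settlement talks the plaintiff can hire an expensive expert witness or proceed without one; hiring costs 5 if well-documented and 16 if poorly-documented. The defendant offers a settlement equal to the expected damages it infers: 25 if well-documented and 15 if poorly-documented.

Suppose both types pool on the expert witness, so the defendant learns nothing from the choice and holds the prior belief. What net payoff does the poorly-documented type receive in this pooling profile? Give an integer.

Pooled settlement = 4/5·25 + 1/5·15 = 23.
poorly-documented pays cost 16 for the expert witness, so net payoff = 23 − 16 = 7.

7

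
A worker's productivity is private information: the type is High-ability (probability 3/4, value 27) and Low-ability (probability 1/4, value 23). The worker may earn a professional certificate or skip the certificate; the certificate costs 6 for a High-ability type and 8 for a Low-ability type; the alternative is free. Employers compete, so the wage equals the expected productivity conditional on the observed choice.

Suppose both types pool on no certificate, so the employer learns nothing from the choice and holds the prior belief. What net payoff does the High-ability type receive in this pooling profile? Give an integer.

26

Pooled wage = 3/4·27 + 1/4·23 = 26.
High-ability pays no cost for no certificate, so net payoff = 26.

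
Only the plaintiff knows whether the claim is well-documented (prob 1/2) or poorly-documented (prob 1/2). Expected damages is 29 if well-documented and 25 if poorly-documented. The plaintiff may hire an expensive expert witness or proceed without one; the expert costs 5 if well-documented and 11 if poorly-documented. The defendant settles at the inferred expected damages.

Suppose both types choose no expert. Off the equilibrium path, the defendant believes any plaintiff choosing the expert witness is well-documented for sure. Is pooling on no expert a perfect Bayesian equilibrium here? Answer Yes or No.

On path, the defendant holds the prior and pays 1/2·29 + 1/2·25 = 27. Off path (the expert witness), believing well-documented, it pays 29.
well-documented: no expert nets 27; the expert witness nets 29 − 5 = 24. well-documented stays.
poorly-documented: no expert nets 27; the expert witness nets 29 − 11 = 18. poorly-documented stays.
No type deviates, so pooling is sustained.

Yes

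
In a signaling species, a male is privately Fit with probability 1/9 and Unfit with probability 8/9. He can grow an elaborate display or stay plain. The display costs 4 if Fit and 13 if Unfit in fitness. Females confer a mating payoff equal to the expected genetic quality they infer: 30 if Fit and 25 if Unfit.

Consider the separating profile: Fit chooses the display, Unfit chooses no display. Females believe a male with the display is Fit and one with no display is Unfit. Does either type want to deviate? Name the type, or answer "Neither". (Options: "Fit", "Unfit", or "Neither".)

Neither

The display pays 30; no display pays 25.
Fit: assigned the display, nets 30 − 4 = 26; deviating to no display nets 25.
Unfit: assigned no display, nets 25; deviating to the display nets 30 − 13 = 17.
Both types strictly prefer their assigned action; no profitable deviation.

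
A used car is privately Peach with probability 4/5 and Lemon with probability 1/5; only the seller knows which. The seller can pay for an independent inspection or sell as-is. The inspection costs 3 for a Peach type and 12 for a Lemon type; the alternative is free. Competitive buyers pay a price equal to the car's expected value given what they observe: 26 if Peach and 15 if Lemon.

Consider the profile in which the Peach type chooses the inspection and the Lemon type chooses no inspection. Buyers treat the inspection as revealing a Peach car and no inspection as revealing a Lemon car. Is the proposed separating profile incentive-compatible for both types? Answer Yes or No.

Under these beliefs, the inspection earns price 26 and no inspection earns price 15.
Peach: the inspection nets 26 − 3 = 23; no inspection nets 15. Peach prefers the inspection.
Lemon: the inspection nets 26 − 12 = 14; no inspection nets 15. Lemon prefers no inspection.
Neither type deviates, so the separating profile is an equilibrium.

Yes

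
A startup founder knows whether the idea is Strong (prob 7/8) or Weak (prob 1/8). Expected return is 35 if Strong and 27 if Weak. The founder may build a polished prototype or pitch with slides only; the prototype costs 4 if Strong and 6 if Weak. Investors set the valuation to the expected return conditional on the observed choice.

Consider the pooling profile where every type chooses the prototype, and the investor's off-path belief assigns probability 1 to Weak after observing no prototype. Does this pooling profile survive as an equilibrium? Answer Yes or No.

On path, the investor holds the prior and pays 7/8·35 + 1/8·27 = 34. Off path (no prototype), believing Weak, it pays 27.
Strong: the prototype nets 34 − 4 = 30; no prototype nets 27. Strong stays.
Weak: the prototype nets 34 − 6 = 28; no prototype nets 27. Weak stays.
No type deviates, so pooling is sustained.

Yes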